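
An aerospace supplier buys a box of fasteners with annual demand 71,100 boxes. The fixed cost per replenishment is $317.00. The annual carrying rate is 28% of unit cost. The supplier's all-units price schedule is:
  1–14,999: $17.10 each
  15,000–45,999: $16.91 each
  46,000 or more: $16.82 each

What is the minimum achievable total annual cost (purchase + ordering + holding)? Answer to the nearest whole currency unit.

TC* ≈ $1,230,501

Holding cost per unit per year at price C is H = 0.28·C.
Candidates are each tier's EOQ (if it falls in that tier) and each price-break quantity.
EOQ at $17.10 = 3068.3 (feasible in tier 1): TC = 71,100×$17.10 + (71,100/3068.3)×317 + (3068.3/2)×0.28×$17.10 = $1,230,501.17.
EOQ at $16.91 = 3085.5 < 15000, so use break Q=15000: TC = 71,100×$16.91 + (71,100/15000.0)×317 + (15000.0/2)×0.28×$16.91 = $1,239,314.58.
EOQ at $16.82 = 3093.8 < 46000, so use break Q=46000: TC = 71,100×$16.82 + (71,100/46000.0)×317 + (46000.0/2)×0.28×$16.82 = $1,304,712.77.
Lowest total cost among the candidates is at Q = 3068.3.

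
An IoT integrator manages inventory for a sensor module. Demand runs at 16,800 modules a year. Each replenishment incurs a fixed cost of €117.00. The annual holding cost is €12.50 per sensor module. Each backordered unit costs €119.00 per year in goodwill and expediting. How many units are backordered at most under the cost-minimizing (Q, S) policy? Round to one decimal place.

S* ≈ 56.0 modules

With planned backorders, Q* = √(2DS/H) · √((H+B)/B).
√(2DS/H) = √(2 × 16,800 × 117 / 12.5) = 560.799.
√((H+B)/B) = √((12.5+119)/119) = 1.0512.
Q* ≈ 589.518.
S* = Q* · H/(H+B) = 589.518 × 12.5/131.5 ≈ 56.038.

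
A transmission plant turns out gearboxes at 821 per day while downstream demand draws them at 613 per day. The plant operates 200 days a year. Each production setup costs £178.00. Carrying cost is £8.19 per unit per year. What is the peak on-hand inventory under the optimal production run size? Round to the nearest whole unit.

I_max ≈ 1,162 gearboxes

Annual demand D = 613 × 200 = 122,600.
Production build-up factor (1 − d/p) = 1 − 613/821 = 0.2533.
Q* = √(2DS / (H(1 − d/p))) = √(2 × 122,600 × 178 / (8.19 × 0.2533)).
= √(43,645,600 / 2.0749) ≈ 4586.361.
Maximum inventory = Q*(1 − d/p) = 4586.361 × 0.2533 ≈ 1161.952.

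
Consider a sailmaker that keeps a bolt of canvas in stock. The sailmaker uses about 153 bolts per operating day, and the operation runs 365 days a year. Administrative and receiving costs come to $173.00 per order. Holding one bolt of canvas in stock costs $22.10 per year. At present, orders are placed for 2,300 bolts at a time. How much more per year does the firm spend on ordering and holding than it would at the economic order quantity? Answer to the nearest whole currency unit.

Extra cost ≈ $8,951 per year

Annual demand D = 153 × 365 = 55,845.
EOQ = √(2DS/H) = √(2 × 55,845 × 173 / 22.1) ≈ 935.05.
Cost at Q* = (D/Q*)S + (Q*/2)H = √(2DSH) ≈ $20,664.57.
Cost at Q = 2,300: (55,845/2,300)×173 + (2,300/2)×22.1 = $4,200.52 + $25,415.00 = $29,615.52.
Excess = $29,615.52 − $20,664.57 = $8,950.95.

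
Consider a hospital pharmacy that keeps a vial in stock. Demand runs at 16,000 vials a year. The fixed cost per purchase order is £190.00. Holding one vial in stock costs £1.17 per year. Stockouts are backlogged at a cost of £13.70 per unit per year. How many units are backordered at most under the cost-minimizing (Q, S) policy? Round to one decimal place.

With planned backorders, Q* = √(2DS/H) · √((H+B)/B).
√(2DS/H) = √(2 × 16,000 × 190 / 1.17) = 2279.601.
√((H+B)/B) = √((1.17+13.7)/13.7) = 1.0418.
Q* ≈ 2374.948.
S* = Q* · H/(H+B) = 2374.948 × 1.17/14.87 ≈ 186.865.

S* ≈ 186.9 vials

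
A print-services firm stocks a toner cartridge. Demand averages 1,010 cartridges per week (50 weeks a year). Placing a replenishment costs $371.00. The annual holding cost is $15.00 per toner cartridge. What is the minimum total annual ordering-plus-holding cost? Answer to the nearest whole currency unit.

Annual demand D = 1,010 × 50 = 50,500.
EOQ = √(2DS/H) = √(2 × 50,500 × 371 / 15) ≈ 1580.53.
At Q*, ordering cost (D/Q*)S equals holding cost (Q*/2)H, each = √(DSH/2).
Minimum total = √(2DSH) = √(2 × 50,500 × 371 × 15) ≈ 23707.910.

TC* ≈ $23,708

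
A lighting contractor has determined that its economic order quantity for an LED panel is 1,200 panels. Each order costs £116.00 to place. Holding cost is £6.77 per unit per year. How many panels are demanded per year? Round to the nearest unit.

D ≈ 42,021 panels per year

Squaring Q* = √(2DS/H) gives Q*² = 2DS/H.
From Q* = √(2DS/H): D = Q*²H / (2S) = 1,200² × 6.77 / (2 × 116) = 42020.690.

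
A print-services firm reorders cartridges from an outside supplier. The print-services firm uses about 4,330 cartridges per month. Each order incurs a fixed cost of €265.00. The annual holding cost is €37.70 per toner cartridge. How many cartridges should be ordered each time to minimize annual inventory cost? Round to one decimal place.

Q* ≈ 854.7 cartridges

Annual demand D = 4,330 × 12 = 51,960.
EOQ = √(2DS / H) = √(2 × 51,960 × 265 / 37.7).
= √(27,538,800 / 37.7) = √730,472.1485 ≈ 854.677.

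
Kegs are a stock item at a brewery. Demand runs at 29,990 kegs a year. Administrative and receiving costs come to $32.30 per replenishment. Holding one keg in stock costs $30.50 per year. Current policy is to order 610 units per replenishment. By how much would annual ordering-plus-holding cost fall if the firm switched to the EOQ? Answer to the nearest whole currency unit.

EOQ = √(2DS/H) = √(2 × 29,990 × 32.3 / 30.5) ≈ 252.03.
Cost at Q* = (D/Q*)S + (Q*/2)H = √(2DSH) ≈ $7,686.96.
Cost at Q = 610: (29,990/610)×32.3 + (610/2)×30.5 = $1,588.00 + $9,302.50 = $10,890.50.
Excess = $10,890.50 − $7,686.96 = $3,203.54.

Extra cost ≈ $3,204 per year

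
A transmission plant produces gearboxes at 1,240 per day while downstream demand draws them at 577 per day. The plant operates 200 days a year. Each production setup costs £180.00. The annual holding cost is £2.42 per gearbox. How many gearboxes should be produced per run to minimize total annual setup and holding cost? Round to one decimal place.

Annual demand D = 577 × 200 = 115,400.
Production build-up factor (1 − d/p) = 1 − 577/1,240 = 0.5347.
Q* = √(2DS / (H(1 − d/p))) = √(2 × 115,400 × 180 / (2.42 × 0.5347)).
= √(41,544,000 / 1.2939) ≈ 5666.313.

Q* ≈ 5,666.3 gearboxes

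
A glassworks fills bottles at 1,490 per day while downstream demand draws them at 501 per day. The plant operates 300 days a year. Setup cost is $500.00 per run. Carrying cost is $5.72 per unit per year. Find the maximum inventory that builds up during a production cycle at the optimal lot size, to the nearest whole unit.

Annual demand D = 501 × 300 = 150,300.
Production build-up factor (1 − d/p) = 1 − 501/1,490 = 0.6638.
Q* = √(2DS / (H(1 − d/p))) = √(2 × 150,300 × 500 / (5.72 × 0.6638)).
= √(150,300,000 / 3.7967) ≈ 6291.823.
Maximum inventory = Q*(1 − d/p) = 6291.823 × 0.6638 ≈ 4176.250.

I_max ≈ 4,176 bottles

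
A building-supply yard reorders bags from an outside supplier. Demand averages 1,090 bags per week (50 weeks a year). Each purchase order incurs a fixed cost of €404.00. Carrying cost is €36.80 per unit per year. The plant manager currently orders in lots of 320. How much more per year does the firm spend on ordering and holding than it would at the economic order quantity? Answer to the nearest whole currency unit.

Extra cost ≈ €34,439 per year

Annual demand D = 1,090 × 50 = 54,500.
EOQ = √(2DS/H) = √(2 × 54,500 × 404 / 36.8) ≈ 1093.91.
Cost at Q* = (D/Q*)S + (Q*/2)H = √(2DSH) ≈ €40,255.74.
Cost at Q = 320: (54,500/320)×404 + (320/2)×36.8 = €68,806.25 + €5,888.00 = €74,694.25.
Excess = €74,694.25 − €40,255.74 = €34,438.51.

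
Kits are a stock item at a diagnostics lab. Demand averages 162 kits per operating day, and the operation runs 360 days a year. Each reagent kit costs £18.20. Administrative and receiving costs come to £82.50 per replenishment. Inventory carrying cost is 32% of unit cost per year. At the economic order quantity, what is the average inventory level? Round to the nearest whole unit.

Average inventory ≈ 643 kits

Annual demand D = 162 × 360 = 58,320.
Holding cost H = 0.32 × £18.20 = £5.8240 per unit per year.
Q* = √(2DS/H) = √(2 × 58,320 × 82.5 / 5.824) ≈ 1285.41.
Average inventory = Q*/2 ≈ 1285.41 / 2 = 642.703.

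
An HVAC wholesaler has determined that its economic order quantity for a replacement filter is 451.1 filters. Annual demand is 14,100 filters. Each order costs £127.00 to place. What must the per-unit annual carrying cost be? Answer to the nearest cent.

H ≈ £17.60

Squaring Q* = √(2DS/H) gives Q*² = 2DS/H.
From Q* = √(2DS/H): H = 2DS / Q*² = 2 × 14,100 × 127 / 451.1² = 17.5998.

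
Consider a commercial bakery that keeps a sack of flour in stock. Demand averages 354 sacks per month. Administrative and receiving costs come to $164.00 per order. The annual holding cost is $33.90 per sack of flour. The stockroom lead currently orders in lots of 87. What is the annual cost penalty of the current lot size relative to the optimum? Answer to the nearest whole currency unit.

Annual demand D = 354 × 12 = 4,248.
EOQ = √(2DS/H) = √(2 × 4,248 × 164 / 33.9) ≈ 202.74.
Cost at Q* = (D/Q*)S + (Q*/2)H = √(2DSH) ≈ $6,872.73.
Cost at Q = 87: (4,248/87)×164 + (87/2)×33.9 = $8,007.72 + $1,474.65 = $9,482.37.
Excess = $9,482.37 − $6,872.73 = $2,609.65.

Extra cost ≈ $2,610 per year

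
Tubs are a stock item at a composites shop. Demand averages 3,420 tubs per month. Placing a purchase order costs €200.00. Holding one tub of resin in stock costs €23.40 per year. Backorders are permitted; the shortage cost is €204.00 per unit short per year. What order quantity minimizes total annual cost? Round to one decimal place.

Annual demand D = 3,420 × 12 = 41,040.
With planned backorders, Q* = √(2DS/H) · √((H+B)/B).
√(2DS/H) = √(2 × 41,040 × 200 / 23.4) = 837.579.
√((H+B)/B) = √((23.4+204)/204) = 1.0558.
Q* ≈ 884.313.

Q* ≈ 884.3 tubs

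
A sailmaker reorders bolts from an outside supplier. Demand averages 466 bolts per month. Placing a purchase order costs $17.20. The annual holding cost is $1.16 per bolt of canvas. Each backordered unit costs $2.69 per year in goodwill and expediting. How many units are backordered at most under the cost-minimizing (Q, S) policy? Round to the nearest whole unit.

Annual demand D = 466 × 12 = 5,592.
With planned backorders, Q* = √(2DS/H) · √((H+B)/B).
√(2DS/H) = √(2 × 5,592 × 17.2 / 1.16) = 407.224.
√((H+B)/B) = √((1.16+2.69)/2.69) = 1.1963.
Q* ≈ 487.178.
S* = Q* · H/(H+B) = 487.178 × 1.16/3.85 ≈ 146.786.

S* ≈ 147 bolts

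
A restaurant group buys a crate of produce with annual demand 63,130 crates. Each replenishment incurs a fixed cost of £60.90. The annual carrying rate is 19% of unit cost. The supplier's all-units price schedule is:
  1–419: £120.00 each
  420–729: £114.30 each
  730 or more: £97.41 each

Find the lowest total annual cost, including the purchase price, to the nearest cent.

Holding cost per unit per year at price C is H = 0.19·C.
Evaluate total cost at each tier's feasible EOQ or, if the EOQ is below the tier, at the tier's minimum quantity.
Tier 1 (£120.00): EOQ = 580.7 exceeds tier's upper bound 419, so this tier is dominated.
EOQ at £114.30 = 595.0 (feasible in tier 2): TC = 63,130×£114.30 + (63,130/595.0)×60.9 + (595.0/2)×0.19×£114.30 = £7,228,681.35.
EOQ at £97.41 = 644.6 < 730, so use break Q=730: TC = 63,130×£97.41 + (63,130/730.0)×60.9 + (730.0/2)×0.19×£97.41 = £6,161,515.28.
Lowest total cost among the candidates is at Q = 730.0.

TC* ≈ £6,161,515.28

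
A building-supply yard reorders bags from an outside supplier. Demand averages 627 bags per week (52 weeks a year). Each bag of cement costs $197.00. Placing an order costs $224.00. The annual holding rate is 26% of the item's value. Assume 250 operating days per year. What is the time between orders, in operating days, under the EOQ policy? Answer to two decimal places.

T ≈ 4.09 days

Annual demand D = 627 × 52 = 32,604.
Holding cost H = 0.26 × $197.00 = $51.2200 per unit per year.
The optimal lot size = √(2DS/H) = √(2 × 32,604 × 224 / 51.22) ≈ 534.02.
Cycle time = Q*/D × 250 = 534.02 / 32,604 × 250 ≈ 4.095 days.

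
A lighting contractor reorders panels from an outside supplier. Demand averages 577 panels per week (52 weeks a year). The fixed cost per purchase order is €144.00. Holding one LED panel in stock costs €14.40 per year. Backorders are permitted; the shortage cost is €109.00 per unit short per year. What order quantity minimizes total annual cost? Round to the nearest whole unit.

Q* ≈ 824 panels

Annual demand D = 577 × 52 = 30,004.
With planned backorders, Q* = √(2DS/H) · √((H+B)/B).
√(2DS/H) = √(2 × 30,004 × 144 / 14.4) = 774.648.
√((H+B)/B) = √((14.4+109)/109) = 1.0640.
Q* ≈ 824.231.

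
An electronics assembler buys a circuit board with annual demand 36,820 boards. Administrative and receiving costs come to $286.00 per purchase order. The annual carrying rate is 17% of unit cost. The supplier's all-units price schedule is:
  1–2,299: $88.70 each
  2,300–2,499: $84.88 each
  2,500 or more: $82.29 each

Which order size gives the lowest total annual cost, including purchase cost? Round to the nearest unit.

Q* ≈ 2,500 boards

Holding cost per unit per year at price C is H = 0.17·C.
Candidates are each tier's EOQ (if it falls in that tier) and each price-break quantity.
EOQ at $88.70 = 1181.8 (feasible in tier 1): TC = 36,820×$88.70 + (36,820/1181.8)×286 + (1181.8/2)×0.17×$88.70 = $3,283,754.76.
EOQ at $84.88 = 1208.1 < 2300, so use break Q=2300: TC = 36,820×$84.88 + (36,820/2300.0)×286 + (2300.0/2)×0.17×$84.88 = $3,146,454.13.
EOQ at $82.29 = 1227.0 < 2500, so use break Q=2500: TC = 36,820×$82.29 + (36,820/2500.0)×286 + (2500.0/2)×0.17×$82.29 = $3,051,616.63.
Lowest total cost is $3,051,616.63 at Q = 2500.0.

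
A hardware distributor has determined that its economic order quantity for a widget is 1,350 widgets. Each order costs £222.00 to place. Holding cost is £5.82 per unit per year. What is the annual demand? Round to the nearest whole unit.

D ≈ 23,890 widgets per year

Squaring Q* = √(2DS/H) gives Q*² = 2DS/H.
From Q* = √(2DS/H): D = Q*²H / (2S) = 1,350² × 5.82 / (2 × 222) = 23889.527.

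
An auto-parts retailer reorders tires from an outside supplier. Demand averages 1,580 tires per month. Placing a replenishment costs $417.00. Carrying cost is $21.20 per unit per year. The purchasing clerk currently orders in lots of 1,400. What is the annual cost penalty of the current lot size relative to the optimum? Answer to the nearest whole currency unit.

Annual demand D = 1,580 × 12 = 18,960.
EOQ = √(2DS/H) = √(2 × 18,960 × 417 / 21.2) ≈ 863.64.
Cost at Q* = (D/Q*)S + (Q*/2)H = √(2DSH) ≈ $18,309.23.
Cost at Q = 1,400: (18,960/1,400)×417 + (1,400/2)×21.2 = $5,647.37 + $14,840.00 = $20,487.37.
Excess = $20,487.37 − $18,309.23 = $2,178.14.

Extra cost ≈ $2,178 per year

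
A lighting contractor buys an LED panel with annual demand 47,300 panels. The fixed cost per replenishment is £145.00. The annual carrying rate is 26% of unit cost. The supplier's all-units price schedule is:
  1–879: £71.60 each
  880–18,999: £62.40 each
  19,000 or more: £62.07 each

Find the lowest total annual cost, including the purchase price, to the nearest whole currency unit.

TC* ≈ £2,966,438

Holding cost per unit per year at price C is H = 0.26·C.
Evaluate total cost at each tier's feasible EOQ or, if the EOQ is below the tier, at the tier's minimum quantity.
EOQ at £71.60 = 858.4 (feasible in tier 1): TC = 47,300×£71.60 + (47,300/858.4)×145 + (858.4/2)×0.26×£71.60 = £3,402,659.85.
EOQ at £62.40 = 919.5 (feasible in tier 2): TC = 47,300×£62.40 + (47,300/919.5)×145 + (919.5/2)×0.26×£62.40 = £2,966,437.93.
EOQ at £62.07 = 921.9 < 19000, so use break Q=19000: TC = 47,300×£62.07 + (47,300/19000.0)×145 + (19000.0/2)×0.26×£62.07 = £3,089,584.87.
Lowest total cost among the candidates is at Q = 919.5.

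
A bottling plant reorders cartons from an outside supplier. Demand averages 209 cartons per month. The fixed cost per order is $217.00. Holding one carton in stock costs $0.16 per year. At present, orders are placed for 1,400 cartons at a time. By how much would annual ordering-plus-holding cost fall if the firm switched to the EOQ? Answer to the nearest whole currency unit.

Annual demand D = 209 × 12 = 2,508.
EOQ = √(2DS/H) = √(2 × 2,508 × 217 / 0.16) ≈ 2608.25.
Cost at Q* = (D/Q*)S + (Q*/2)H = √(2DSH) ≈ $417.32.
Cost at Q = 1,400: (2,508/1,400)×217 + (1,400/2)×0.16 = $388.74 + $112.00 = $500.74.
Excess = $500.74 − $417.32 = $83.42.

Extra cost ≈ $83 per year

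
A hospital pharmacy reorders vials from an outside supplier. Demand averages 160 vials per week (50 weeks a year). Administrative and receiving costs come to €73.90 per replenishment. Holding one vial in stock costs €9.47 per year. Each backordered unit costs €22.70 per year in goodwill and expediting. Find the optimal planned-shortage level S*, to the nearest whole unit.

S* ≈ 124 vials

Annual demand D = 160 × 50 = 8,000.
With planned backorders, Q* = √(2DS/H) · √((H+B)/B).
√(2DS/H) = √(2 × 8,000 × 73.9 / 9.47) = 353.352.
√((H+B)/B) = √((9.47+22.7)/22.7) = 1.1905.
Q* ≈ 420.649.
S* = Q* · H/(H+B) = 420.649 × 9.47/32.17 ≈ 123.828.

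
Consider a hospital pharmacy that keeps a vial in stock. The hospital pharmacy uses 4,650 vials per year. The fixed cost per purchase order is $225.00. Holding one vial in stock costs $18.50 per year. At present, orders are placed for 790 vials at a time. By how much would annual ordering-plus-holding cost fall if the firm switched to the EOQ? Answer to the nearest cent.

EOQ = √(2DS/H) = √(2 × 4,650 × 225 / 18.5) ≈ 336.32.
Cost at Q* = (D/Q*)S + (Q*/2)H = √(2DSH) ≈ $6,221.84.
Cost at Q = 790: (4,650/790)×225 + (790/2)×18.5 = $1,324.37 + $7,307.50 = $8,631.87.
Excess = $8,631.87 − $6,221.84 = $2,410.03.

Extra cost ≈ $2,410.03 per year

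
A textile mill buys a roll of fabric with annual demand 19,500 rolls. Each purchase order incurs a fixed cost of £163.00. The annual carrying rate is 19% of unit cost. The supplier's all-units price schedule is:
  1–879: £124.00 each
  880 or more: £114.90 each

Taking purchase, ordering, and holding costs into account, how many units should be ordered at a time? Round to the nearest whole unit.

Q* ≈ 880 rolls

Holding cost per unit per year at price C is H = 0.19·C.
Candidates are each tier's EOQ (if it falls in that tier) and each price-break quantity.
EOQ at £124.00 = 519.4 (feasible in tier 1): TC = 19,500×£124.00 + (19,500/519.4)×163 + (519.4/2)×0.19×£124.00 = £2,430,238.09.
EOQ at £114.90 = 539.6 < 880, so use break Q=880: TC = 19,500×£114.90 + (19,500/880.0)×163 + (880.0/2)×0.19×£114.90 = £2,253,767.57.
Lowest total cost is £2,253,767.57 at Q = 880.0.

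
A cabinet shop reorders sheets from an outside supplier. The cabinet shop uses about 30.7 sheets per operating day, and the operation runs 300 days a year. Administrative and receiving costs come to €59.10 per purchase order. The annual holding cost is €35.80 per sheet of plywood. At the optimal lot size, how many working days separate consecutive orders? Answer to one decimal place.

T ≈ 5.7 days

Annual demand D = 30.7 × 300 = 9,210.
EOQ = √(2DS/H) = √(2 × 9,210 × 59.1 / 35.8) ≈ 174.38.
Cycle time = Q*/D × 300 = 174.38 / 9,210 × 300 ≈ 5.680 days.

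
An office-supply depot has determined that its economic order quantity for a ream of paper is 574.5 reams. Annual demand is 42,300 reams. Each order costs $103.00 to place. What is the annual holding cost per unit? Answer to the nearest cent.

Invert the EOQ relation Q*² = 2DS/H.
From Q* = √(2DS/H): H = 2DS / Q*² = 2 × 42,300 × 103 / 574.5² = 26.4014.

H ≈ $26.40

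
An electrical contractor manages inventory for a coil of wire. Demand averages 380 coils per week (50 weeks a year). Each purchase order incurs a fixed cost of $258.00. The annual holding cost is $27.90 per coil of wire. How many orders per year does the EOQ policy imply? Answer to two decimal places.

N ≈ 32.05 orders per year

Annual demand D = 380 × 50 = 19,000.
The optimal lot size = √(2DS/H) = √(2 × 19,000 × 258 / 27.9) ≈ 592.79.
Orders per year = D / Q* = 19,000 / 592.79 ≈ 32.052.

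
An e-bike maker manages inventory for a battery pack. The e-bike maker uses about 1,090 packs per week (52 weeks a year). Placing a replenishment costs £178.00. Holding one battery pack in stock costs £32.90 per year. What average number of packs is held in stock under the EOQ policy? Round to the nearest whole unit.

Annual demand D = 1,090 × 52 = 56,680.
EOQ = √(2DS/H) = √(2 × 56,680 × 178 / 32.9) ≈ 783.14.
Average inventory = Q*/2 ≈ 783.14 / 2 = 391.572.

Average inventory ≈ 392 packs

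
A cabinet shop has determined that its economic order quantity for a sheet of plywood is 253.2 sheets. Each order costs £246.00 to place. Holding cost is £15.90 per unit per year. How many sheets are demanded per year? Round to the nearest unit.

D ≈ 2,072 sheets per year

Squaring Q* = √(2DS/H) gives Q*² = 2DS/H.
From Q* = √(2DS/H): D = Q*²H / (2S) = 253.2² × 15.9 / (2 × 246) = 2071.855.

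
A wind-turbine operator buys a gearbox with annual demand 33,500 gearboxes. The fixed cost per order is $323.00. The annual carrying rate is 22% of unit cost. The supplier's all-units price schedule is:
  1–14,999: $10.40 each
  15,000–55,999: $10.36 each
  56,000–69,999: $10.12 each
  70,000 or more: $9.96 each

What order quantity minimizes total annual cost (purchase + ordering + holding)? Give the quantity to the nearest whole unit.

Holding cost per unit per year at price C is H = 0.22·C.
For each price level, check whether its EOQ is feasible; otherwise the best quantity at that price is the breakpoint.
EOQ at $10.40 = 3075.5 (feasible in tier 1): TC = 33,500×$10.40 + (33,500/3075.5)×323 + (3075.5/2)×0.22×$10.40 = $355,436.66.
EOQ at $10.36 = 3081.4 < 15000, so use break Q=15000: TC = 33,500×$10.36 + (33,500/15000.0)×323 + (15000.0/2)×0.22×$10.36 = $364,875.37.
EOQ at $10.12 = 3117.7 < 56000, so use break Q=56000: TC = 33,500×$10.12 + (33,500/56000.0)×323 + (56000.0/2)×0.22×$10.12 = $401,552.42.
EOQ at $9.96 = 3142.7 < 70000, so use break Q=70000: TC = 33,500×$9.96 + (33,500/70000.0)×323 + (70000.0/2)×0.22×$9.96 = $410,506.58.
Lowest total cost is $355,436.66 at Q = 3075.5.

Q* ≈ 3,075 gearboxes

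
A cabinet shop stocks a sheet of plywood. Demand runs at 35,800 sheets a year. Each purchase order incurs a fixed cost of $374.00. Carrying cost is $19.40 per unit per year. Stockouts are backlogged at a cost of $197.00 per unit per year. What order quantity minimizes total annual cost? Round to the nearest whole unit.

With planned backorders, Q* = √(2DS/H) · √((H+B)/B).
√(2DS/H) = √(2 × 35,800 × 374 / 19.4) = 1174.874.
√((H+B)/B) = √((19.4+197)/197) = 1.0481.
Q* ≈ 1231.365.

Q* ≈ 1,231 sheets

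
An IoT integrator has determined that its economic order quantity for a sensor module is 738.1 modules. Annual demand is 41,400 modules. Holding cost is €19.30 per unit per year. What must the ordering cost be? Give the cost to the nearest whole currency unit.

S ≈ €127

Squaring Q* = √(2DS/H) gives Q*² = 2DS/H.
From Q* = √(2DS/H): S = Q*²H / (2D) = 738.1² × 19.3 / (2 × 41,400) = 126.9865.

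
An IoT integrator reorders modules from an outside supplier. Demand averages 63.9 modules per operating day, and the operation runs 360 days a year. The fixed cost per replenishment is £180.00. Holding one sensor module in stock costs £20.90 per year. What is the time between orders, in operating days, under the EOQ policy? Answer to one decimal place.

Annual demand D = 63.9 × 360 = 23,004.
The optimal lot size = √(2DS/H) = √(2 × 23,004 × 180 / 20.9) ≈ 629.48.
Cycle time = Q*/D × 360 = 629.48 / 23,004 × 360 ≈ 9.851 days.

T ≈ 9.9 days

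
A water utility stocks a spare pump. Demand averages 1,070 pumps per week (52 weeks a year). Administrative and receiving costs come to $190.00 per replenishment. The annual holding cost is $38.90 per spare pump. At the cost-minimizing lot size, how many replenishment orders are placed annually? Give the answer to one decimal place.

N ≈ 75.5 orders per year

Annual demand D = 1,070 × 52 = 55,640.
Q* = √(2DS/H) = √(2 × 55,640 × 190 / 38.9) ≈ 737.24.
Orders per year = D / Q* = 55,640 / 737.24 ≈ 75.470.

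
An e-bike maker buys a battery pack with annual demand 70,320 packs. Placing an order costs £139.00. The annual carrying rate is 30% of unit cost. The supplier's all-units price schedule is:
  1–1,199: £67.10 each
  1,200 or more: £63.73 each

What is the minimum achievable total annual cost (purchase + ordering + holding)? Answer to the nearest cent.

Holding cost per unit per year at price C is H = 0.30·C.
Candidates are each tier's EOQ (if it falls in that tier) and each price-break quantity.
EOQ at £67.10 = 985.5 (feasible in tier 1): TC = 70,320×£67.10 + (70,320/985.5)×139 + (985.5/2)×0.30×£67.10 = £4,738,309.35.
EOQ at £63.73 = 1011.2 < 1200, so use break Q=1200: TC = 70,320×£63.73 + (70,320/1200.0)×139 + (1200.0/2)×0.30×£63.73 = £4,501,110.40.
Lowest total cost among the candidates is at Q = 1200.0.

TC* ≈ £4,501,110.40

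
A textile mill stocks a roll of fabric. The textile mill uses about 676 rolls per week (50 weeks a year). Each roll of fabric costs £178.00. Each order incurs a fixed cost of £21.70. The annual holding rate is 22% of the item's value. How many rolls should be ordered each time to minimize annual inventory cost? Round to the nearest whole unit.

Q* ≈ 194 rolls

Annual demand D = 676 × 50 = 33,800.
Holding cost H = 0.22 × £178.00 = £39.1600 per unit per year.
EOQ = √(2DS / H) = √(2 × 33,800 × 21.7 / 39.16).
= √(1,466,920 / 39.16) = √37,459.6527 ≈ 193.545.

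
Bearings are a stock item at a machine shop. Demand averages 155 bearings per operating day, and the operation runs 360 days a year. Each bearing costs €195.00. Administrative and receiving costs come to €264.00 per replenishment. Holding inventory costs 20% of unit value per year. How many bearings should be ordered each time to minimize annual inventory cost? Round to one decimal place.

Q* ≈ 869.2 bearings

Annual demand D = 155 × 360 = 55,800.
Holding cost H = 0.20 × €195.00 = €39.0000 per unit per year.
EOQ = √(2DS / H) = √(2 × 55,800 × 264 / 39).
= √(29,462,400 / 39) = √755,446.1538 ≈ 869.164.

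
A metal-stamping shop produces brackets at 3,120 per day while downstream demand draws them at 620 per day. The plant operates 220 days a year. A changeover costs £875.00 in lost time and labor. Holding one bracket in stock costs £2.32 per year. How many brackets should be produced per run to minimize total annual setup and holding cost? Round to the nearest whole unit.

Q* ≈ 11,332 brackets

Annual demand D = 620 × 220 = 136,400.
Production build-up factor (1 − d/p) = 1 − 620/3,120 = 0.8013.
Q* = √(2DS / (H(1 − d/p))) = √(2 × 136,400 × 875 / (2.32 × 0.8013)).
= √(238,700,000 / 1.859) ≈ 11331.555.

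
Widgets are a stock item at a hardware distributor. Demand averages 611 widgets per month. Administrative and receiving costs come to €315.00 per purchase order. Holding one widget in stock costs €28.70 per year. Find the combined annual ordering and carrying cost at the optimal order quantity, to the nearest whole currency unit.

TC* ≈ €11,514

Annual demand D = 611 × 12 = 7,332.
The optimal lot size = √(2DS/H) = √(2 × 7,332 × 315 / 28.7) ≈ 401.18.
At the optimum the two cost components are equal, so total cost = 2·(Q*/2)H = Q*·H.
Minimum total = √(2DSH) = √(2 × 7,332 × 315 × 28.7) ≈ 11513.900.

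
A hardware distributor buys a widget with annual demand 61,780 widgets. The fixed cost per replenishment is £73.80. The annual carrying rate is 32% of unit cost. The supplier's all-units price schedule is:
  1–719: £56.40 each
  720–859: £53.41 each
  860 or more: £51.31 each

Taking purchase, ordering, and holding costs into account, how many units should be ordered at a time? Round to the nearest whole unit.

Holding cost per unit per year at price C is H = 0.32·C.
For each price level, check whether its EOQ is feasible; otherwise the best quantity at that price is the breakpoint.
EOQ at £56.40 = 710.8 (feasible in tier 1): TC = 61,780×£56.40 + (61,780/710.8)×73.8 + (710.8/2)×0.32×£56.40 = £3,497,220.67.
EOQ at £53.41 = 730.4 (feasible in tier 2): TC = 61,780×£53.41 + (61,780/730.4)×73.8 + (730.4/2)×0.32×£53.41 = £3,312,153.79.
EOQ at £51.31 = 745.2 < 860, so use break Q=860: TC = 61,780×£51.31 + (61,780/860.0)×73.8 + (860.0/2)×0.32×£51.31 = £3,182,293.64.
Lowest total cost is £3,182,293.64 at Q = 860.0.

Q* ≈ 860 widgets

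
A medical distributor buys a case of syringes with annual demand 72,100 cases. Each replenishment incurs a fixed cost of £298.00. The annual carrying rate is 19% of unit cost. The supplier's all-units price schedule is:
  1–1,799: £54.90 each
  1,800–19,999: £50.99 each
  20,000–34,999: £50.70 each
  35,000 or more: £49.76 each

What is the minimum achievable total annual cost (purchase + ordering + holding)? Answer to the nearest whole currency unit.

TC* ≈ £3,696,783

Holding cost per unit per year at price C is H = 0.19·C.
For each price level, check whether its EOQ is feasible; otherwise the best quantity at that price is the breakpoint.
Tier 1 (£54.90): EOQ = 2029.7 exceeds tier's upper bound 1799, so this tier is dominated.
EOQ at £50.99 = 2106.1 (feasible in tier 2): TC = 72,100×£50.99 + (72,100/2106.1)×298 + (2106.1/2)×0.19×£50.99 = £3,696,782.75.
EOQ at £50.70 = 2112.1 < 20000, so use break Q=20000: TC = 72,100×£50.70 + (72,100/20000.0)×298 + (20000.0/2)×0.19×£50.70 = £3,752,874.29.
EOQ at £49.76 = 2131.9 < 35000, so use break Q=35000: TC = 72,100×£49.76 + (72,100/35000.0)×298 + (35000.0/2)×0.19×£49.76 = £3,753,761.88.
Lowest total cost among the candidates is at Q = 2106.1.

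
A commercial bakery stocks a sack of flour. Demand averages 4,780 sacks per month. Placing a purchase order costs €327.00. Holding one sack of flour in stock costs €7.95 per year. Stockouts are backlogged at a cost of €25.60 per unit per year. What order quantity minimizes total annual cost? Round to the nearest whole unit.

Q* ≈ 2,487 sacks

Annual demand D = 4,780 × 12 = 57,360.
With planned backorders, Q* = √(2DS/H) · √((H+B)/B).
√(2DS/H) = √(2 × 57,360 × 327 / 7.95) = 2172.250.
√((H+B)/B) = √((7.95+25.6)/25.6) = 1.1448.
Q* ≈ 2486.773.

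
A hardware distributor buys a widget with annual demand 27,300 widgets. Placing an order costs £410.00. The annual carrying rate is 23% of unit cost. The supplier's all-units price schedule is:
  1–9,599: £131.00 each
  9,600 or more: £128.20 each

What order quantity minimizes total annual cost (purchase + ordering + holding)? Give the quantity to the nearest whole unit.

Holding cost per unit per year at price C is H = 0.23·C.
Candidates are each tier's EOQ (if it falls in that tier) and each price-break quantity.
EOQ at £131.00 = 862.0 (feasible in tier 1): TC = 27,300×£131.00 + (27,300/862.0)×410 + (862.0/2)×0.23×£131.00 = £3,602,270.95.
EOQ at £128.20 = 871.3 < 9600, so use break Q=9600: TC = 27,300×£128.20 + (27,300/9600.0)×410 + (9600.0/2)×0.23×£128.20 = £3,642,558.74.
Lowest total cost is £3,602,270.95 at Q = 862.0.

Q* ≈ 862 widgets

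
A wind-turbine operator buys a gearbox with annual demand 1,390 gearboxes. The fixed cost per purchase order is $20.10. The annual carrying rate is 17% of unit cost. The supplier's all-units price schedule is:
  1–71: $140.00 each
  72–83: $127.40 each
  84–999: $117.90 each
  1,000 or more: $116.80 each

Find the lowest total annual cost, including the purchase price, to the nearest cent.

TC* ≈ $165,055.41

Holding cost per unit per year at price C is H = 0.17·C.
Evaluate total cost at each tier's feasible EOQ or, if the EOQ is below the tier, at the tier's minimum quantity.
EOQ at $140.00 = 48.5 (feasible in tier 1): TC = 1,390×$140.00 + (1,390/48.5)×20.1 + (48.5/2)×0.17×$140.00 = $195,753.21.
EOQ at $127.40 = 50.8 < 72, so use break Q=72: TC = 1,390×$127.40 + (1,390/72.0)×20.1 + (72.0/2)×0.17×$127.40 = $178,253.73.
EOQ at $117.90 = 52.8 < 84, so use break Q=84: TC = 1,390×$117.90 + (1,390/84.0)×20.1 + (84.0/2)×0.17×$117.90 = $165,055.41.
EOQ at $116.80 = 53.0 < 1000, so use break Q=1000: TC = 1,390×$116.80 + (1,390/1000.0)×20.1 + (1000.0/2)×0.17×$116.80 = $172,307.94.
Lowest total cost among the candidates is at Q = 84.0.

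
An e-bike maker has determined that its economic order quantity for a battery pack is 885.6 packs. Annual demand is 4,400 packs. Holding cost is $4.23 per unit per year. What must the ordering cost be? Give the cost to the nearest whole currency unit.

S ≈ $377

Squaring Q* = √(2DS/H) gives Q*² = 2DS/H.
From Q* = √(2DS/H): S = Q*²H / (2D) = 885.6² × 4.23 / (2 × 4,400) = 376.9927.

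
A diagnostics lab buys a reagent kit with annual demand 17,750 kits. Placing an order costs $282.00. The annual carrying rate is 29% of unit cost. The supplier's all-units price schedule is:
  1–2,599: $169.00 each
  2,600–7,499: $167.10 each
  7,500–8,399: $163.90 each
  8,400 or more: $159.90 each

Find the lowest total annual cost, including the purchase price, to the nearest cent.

Holding cost per unit per year at price C is H = 0.29·C.
Candidates are each tier's EOQ (if it falls in that tier) and each price-break quantity.
EOQ at $169.00 = 452.0 (feasible in tier 1): TC = 17,750×$169.00 + (17,750/452.0)×282 + (452.0/2)×0.29×$169.00 = $3,021,900.37.
EOQ at $167.10 = 454.5 < 2600, so use break Q=2600: TC = 17,750×$167.10 + (17,750/2600.0)×282 + (2600.0/2)×0.29×$167.10 = $3,030,946.89.
EOQ at $163.90 = 458.9 < 7500, so use break Q=7500: TC = 17,750×$163.90 + (17,750/7500.0)×282 + (7500.0/2)×0.29×$163.90 = $3,088,133.65.
EOQ at $159.90 = 464.6 < 8400, so use break Q=8400: TC = 17,750×$159.90 + (17,750/8400.0)×282 + (8400.0/2)×0.29×$159.90 = $3,033,579.09.
Lowest total cost among the candidates is at Q = 452.0.

TC* ≈ $3,021,900.37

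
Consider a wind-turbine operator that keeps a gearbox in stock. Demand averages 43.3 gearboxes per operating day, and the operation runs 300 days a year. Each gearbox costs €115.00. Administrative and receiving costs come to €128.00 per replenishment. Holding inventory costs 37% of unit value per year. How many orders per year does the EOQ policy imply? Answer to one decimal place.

N ≈ 46.5 orders per year

Annual demand D = 43.3 × 300 = 12,990.
Holding cost H = 0.37 × €115.00 = €42.5500 per unit per year.
EOQ = √(2DS/H) = √(2 × 12,990 × 128 / 42.55) ≈ 279.56.
Orders per year = D / Q* = 12,990 / 279.56 ≈ 46.466.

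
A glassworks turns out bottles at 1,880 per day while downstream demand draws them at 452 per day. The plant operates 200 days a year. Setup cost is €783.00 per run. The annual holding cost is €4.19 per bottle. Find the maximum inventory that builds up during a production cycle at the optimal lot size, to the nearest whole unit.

I_max ≈ 5,066 bottles

Annual demand D = 452 × 200 = 90,400.
Production build-up factor (1 − d/p) = 1 − 452/1,880 = 0.7596.
Q* = √(2DS / (H(1 − d/p))) = √(2 × 90,400 × 783 / (4.19 × 0.7596)).
= √(141,566,400 / 3.1826) ≈ 6669.417.
Maximum inventory = Q*(1 − d/p) = 6669.417 × 0.7596 ≈ 5065.919.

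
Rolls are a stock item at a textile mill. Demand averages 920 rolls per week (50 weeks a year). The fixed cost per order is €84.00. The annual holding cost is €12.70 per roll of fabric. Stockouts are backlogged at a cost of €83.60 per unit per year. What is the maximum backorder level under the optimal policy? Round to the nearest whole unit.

Annual demand D = 920 × 50 = 46,000.
With planned backorders, Q* = √(2DS/H) · √((H+B)/B).
√(2DS/H) = √(2 × 46,000 × 84 / 12.7) = 780.067.
√((H+B)/B) = √((12.7+83.6)/83.6) = 1.0733.
Q* ≈ 837.224.
S* = Q* · H/(H+B) = 837.224 × 12.7/96.3 ≈ 110.413.

S* ≈ 110 rolls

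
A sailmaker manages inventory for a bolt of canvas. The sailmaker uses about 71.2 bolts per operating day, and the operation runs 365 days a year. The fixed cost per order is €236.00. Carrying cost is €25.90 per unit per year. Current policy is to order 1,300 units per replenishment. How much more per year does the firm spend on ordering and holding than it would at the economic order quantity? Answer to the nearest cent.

Extra cost ≈ €3,728.73 per year

Annual demand D = 71.2 × 365 = 25,988.
EOQ = √(2DS/H) = √(2 × 25,988 × 236 / 25.9) ≈ 688.19.
Cost at Q* = (D/Q*)S + (Q*/2)H = √(2DSH) ≈ €17,824.09.
Cost at Q = 1,300: (25,988/1,300)×236 + (1,300/2)×25.9 = €4,717.82 + €16,835.00 = €21,552.82.
Excess = €21,552.82 − €17,824.09 = €3,728.73.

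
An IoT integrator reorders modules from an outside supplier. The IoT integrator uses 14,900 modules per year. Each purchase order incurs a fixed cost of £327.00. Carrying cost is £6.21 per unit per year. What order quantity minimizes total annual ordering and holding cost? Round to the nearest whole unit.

Q* ≈ 1,253 modules

EOQ = √(2DS / H) = √(2 × 14,900 × 327 / 6.21).
= √(9,744,600 / 6.21) = √1,569,178.744 ≈ 1252.669.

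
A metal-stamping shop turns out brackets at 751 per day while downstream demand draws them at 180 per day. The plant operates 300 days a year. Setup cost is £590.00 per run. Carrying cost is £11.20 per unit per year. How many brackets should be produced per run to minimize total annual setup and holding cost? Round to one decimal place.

Annual demand D = 180 × 300 = 54,000.
Production build-up factor (1 − d/p) = 1 − 180/751 = 0.7603.
Q* = √(2DS / (H(1 − d/p))) = √(2 × 54,000 × 590 / (11.2 × 0.7603)).
= √(63,720,000 / 8.5156) ≈ 2735.463.

Q* ≈ 2,735.5 brackets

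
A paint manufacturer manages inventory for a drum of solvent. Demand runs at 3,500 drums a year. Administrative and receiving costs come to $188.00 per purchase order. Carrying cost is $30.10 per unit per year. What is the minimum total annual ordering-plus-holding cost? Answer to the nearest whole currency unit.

The optimal lot size = √(2DS/H) = √(2 × 3,500 × 188 / 30.1) ≈ 209.10.
At Q*, ordering cost (D/Q*)S equals holding cost (Q*/2)H, each = √(DSH/2).
Minimum total = √(2DSH) = √(2 × 3,500 × 188 × 30.1) ≈ 6293.775.

TC* ≈ $6,294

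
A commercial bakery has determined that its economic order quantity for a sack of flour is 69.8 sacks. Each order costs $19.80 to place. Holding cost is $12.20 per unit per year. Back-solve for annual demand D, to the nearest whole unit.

D ≈ 1,501 sacks per year

The basic EOQ model gives Q* = √(2DS/H); rearrange for the unknown.
From Q* = √(2DS/H): D = Q*²H / (2S) = 69.8² × 12.2 / (2 × 19.8) = 1500.982.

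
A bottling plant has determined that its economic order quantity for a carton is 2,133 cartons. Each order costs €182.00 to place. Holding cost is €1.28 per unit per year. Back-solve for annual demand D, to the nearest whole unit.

Squaring Q* = √(2DS/H) gives Q*² = 2DS/H.
From Q* = √(2DS/H): D = Q*²H / (2S) = 2,133² × 1.28 / (2 × 182) = 15998.906.

D ≈ 15,999 cartons per year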